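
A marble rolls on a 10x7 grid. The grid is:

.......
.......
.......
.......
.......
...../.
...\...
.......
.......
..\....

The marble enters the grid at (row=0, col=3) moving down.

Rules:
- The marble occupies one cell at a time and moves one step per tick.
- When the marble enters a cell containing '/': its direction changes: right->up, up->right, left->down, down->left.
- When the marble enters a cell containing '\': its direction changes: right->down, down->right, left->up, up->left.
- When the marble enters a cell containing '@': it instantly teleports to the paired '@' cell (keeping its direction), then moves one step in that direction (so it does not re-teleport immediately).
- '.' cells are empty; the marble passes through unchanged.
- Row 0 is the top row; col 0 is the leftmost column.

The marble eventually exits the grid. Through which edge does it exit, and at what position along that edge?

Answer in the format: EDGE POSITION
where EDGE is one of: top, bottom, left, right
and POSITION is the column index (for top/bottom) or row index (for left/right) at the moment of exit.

Step 1: enter (0,3), '.' pass, move down to (1,3)
Step 2: enter (1,3), '.' pass, move down to (2,3)
Step 3: enter (2,3), '.' pass, move down to (3,3)
Step 4: enter (3,3), '.' pass, move down to (4,3)
Step 5: enter (4,3), '.' pass, move down to (5,3)
Step 6: enter (5,3), '.' pass, move down to (6,3)
Step 7: enter (6,3), '\' deflects down->right, move right to (6,4)
Step 8: enter (6,4), '.' pass, move right to (6,5)
Step 9: enter (6,5), '.' pass, move right to (6,6)
Step 10: enter (6,6), '.' pass, move right to (6,7)
Step 11: at (6,7) — EXIT via right edge, pos 6

Answer: right 6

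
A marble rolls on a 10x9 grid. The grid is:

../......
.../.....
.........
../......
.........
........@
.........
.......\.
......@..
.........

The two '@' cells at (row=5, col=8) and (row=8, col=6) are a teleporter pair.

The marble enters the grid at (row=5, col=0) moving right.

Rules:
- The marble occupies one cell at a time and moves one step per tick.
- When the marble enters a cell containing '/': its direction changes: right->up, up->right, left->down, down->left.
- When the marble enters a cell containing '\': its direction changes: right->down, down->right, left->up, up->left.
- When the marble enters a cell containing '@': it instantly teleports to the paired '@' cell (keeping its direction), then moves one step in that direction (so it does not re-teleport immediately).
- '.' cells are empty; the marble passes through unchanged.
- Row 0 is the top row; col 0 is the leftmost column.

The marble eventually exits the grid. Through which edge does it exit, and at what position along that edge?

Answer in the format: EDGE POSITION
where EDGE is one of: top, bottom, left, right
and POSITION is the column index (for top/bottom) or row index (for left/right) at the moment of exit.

Step 1: enter (5,0), '.' pass, move right to (5,1)
Step 2: enter (5,1), '.' pass, move right to (5,2)
Step 3: enter (5,2), '.' pass, move right to (5,3)
Step 4: enter (5,3), '.' pass, move right to (5,4)
Step 5: enter (5,4), '.' pass, move right to (5,5)
Step 6: enter (5,5), '.' pass, move right to (5,6)
Step 7: enter (5,6), '.' pass, move right to (5,7)
Step 8: enter (5,7), '.' pass, move right to (5,8)
Step 9: enter (5,8), '@' teleport (5,8)->(8,6), also enter (8,6), move right to (8,7)
Step 10: enter (8,7), '.' pass, move right to (8,8)
Step 11: enter (8,8), '.' pass, move right to (8,9)
Step 12: at (8,9) — EXIT via right edge, pos 8

Answer: right 8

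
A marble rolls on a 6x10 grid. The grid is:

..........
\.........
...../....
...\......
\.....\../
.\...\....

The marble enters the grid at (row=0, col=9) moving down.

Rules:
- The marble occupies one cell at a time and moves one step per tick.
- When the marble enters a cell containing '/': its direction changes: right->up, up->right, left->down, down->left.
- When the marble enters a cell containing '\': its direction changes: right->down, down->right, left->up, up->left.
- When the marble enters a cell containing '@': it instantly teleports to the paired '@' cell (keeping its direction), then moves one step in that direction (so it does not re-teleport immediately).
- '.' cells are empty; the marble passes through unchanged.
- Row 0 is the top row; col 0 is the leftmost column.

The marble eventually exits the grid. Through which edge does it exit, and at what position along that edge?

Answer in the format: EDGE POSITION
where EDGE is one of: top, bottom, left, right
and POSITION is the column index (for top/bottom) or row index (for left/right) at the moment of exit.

Answer: top 6

Derivation:
Step 1: enter (0,9), '.' pass, move down to (1,9)
Step 2: enter (1,9), '.' pass, move down to (2,9)
Step 3: enter (2,9), '.' pass, move down to (3,9)
Step 4: enter (3,9), '.' pass, move down to (4,9)
Step 5: enter (4,9), '/' deflects down->left, move left to (4,8)
Step 6: enter (4,8), '.' pass, move left to (4,7)
Step 7: enter (4,7), '.' pass, move left to (4,6)
Step 8: enter (4,6), '\' deflects left->up, move up to (3,6)
Step 9: enter (3,6), '.' pass, move up to (2,6)
Step 10: enter (2,6), '.' pass, move up to (1,6)
Step 11: enter (1,6), '.' pass, move up to (0,6)
Step 12: enter (0,6), '.' pass, move up to (-1,6)
Step 13: at (-1,6) — EXIT via top edge, pos 6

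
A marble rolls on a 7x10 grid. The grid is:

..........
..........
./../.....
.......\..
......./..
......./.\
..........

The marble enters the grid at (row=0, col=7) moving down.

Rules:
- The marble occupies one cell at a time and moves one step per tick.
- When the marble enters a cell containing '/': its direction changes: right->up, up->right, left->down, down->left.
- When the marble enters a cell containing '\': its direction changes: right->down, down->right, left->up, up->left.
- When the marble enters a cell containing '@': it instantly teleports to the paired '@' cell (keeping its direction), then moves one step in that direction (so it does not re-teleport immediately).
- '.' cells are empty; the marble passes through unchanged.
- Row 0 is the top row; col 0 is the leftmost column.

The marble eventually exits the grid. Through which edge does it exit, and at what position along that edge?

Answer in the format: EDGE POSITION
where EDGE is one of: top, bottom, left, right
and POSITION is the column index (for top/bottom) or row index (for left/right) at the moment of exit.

Answer: right 3

Derivation:
Step 1: enter (0,7), '.' pass, move down to (1,7)
Step 2: enter (1,7), '.' pass, move down to (2,7)
Step 3: enter (2,7), '.' pass, move down to (3,7)
Step 4: enter (3,7), '\' deflects down->right, move right to (3,8)
Step 5: enter (3,8), '.' pass, move right to (3,9)
Step 6: enter (3,9), '.' pass, move right to (3,10)
Step 7: at (3,10) — EXIT via right edge, pos 3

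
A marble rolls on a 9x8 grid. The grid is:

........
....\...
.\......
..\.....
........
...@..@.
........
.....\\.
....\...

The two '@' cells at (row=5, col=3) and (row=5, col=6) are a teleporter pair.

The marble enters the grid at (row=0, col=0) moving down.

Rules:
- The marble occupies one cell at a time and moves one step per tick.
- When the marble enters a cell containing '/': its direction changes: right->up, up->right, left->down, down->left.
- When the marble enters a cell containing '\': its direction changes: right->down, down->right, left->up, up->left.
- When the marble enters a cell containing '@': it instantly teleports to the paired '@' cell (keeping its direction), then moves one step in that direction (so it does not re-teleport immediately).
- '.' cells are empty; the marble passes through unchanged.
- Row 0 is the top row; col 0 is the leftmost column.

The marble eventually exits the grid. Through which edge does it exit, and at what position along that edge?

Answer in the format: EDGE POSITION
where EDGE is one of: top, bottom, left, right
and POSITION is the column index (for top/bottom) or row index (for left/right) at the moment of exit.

Answer: bottom 0

Derivation:
Step 1: enter (0,0), '.' pass, move down to (1,0)
Step 2: enter (1,0), '.' pass, move down to (2,0)
Step 3: enter (2,0), '.' pass, move down to (3,0)
Step 4: enter (3,0), '.' pass, move down to (4,0)
Step 5: enter (4,0), '.' pass, move down to (5,0)
Step 6: enter (5,0), '.' pass, move down to (6,0)
Step 7: enter (6,0), '.' pass, move down to (7,0)
Step 8: enter (7,0), '.' pass, move down to (8,0)
Step 9: enter (8,0), '.' pass, move down to (9,0)
Step 10: at (9,0) — EXIT via bottom edge, pos 0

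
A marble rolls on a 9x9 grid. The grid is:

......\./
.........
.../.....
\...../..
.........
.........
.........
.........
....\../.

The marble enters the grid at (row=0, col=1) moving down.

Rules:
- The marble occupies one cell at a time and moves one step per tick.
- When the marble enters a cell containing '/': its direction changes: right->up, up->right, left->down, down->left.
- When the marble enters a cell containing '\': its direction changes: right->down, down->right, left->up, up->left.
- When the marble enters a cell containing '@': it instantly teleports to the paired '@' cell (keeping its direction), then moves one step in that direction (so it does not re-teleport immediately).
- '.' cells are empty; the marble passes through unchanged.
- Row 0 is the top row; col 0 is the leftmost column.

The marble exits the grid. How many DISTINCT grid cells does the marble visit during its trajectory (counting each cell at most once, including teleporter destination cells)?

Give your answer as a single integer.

Answer: 9

Derivation:
Step 1: enter (0,1), '.' pass, move down to (1,1)
Step 2: enter (1,1), '.' pass, move down to (2,1)
Step 3: enter (2,1), '.' pass, move down to (3,1)
Step 4: enter (3,1), '.' pass, move down to (4,1)
Step 5: enter (4,1), '.' pass, move down to (5,1)
Step 6: enter (5,1), '.' pass, move down to (6,1)
Step 7: enter (6,1), '.' pass, move down to (7,1)
Step 8: enter (7,1), '.' pass, move down to (8,1)
Step 9: enter (8,1), '.' pass, move down to (9,1)
Step 10: at (9,1) — EXIT via bottom edge, pos 1
Distinct cells visited: 9 (path length 9)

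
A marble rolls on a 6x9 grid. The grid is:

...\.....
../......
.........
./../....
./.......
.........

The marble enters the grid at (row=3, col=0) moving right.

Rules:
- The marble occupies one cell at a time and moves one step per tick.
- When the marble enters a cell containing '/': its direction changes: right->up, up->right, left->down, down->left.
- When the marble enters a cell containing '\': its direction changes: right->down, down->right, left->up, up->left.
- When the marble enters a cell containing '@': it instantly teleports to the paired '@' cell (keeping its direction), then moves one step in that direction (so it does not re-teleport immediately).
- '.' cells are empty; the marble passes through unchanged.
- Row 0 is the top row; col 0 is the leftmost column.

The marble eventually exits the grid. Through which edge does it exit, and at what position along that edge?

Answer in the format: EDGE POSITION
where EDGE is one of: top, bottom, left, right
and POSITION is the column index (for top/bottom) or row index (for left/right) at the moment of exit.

Answer: top 1

Derivation:
Step 1: enter (3,0), '.' pass, move right to (3,1)
Step 2: enter (3,1), '/' deflects right->up, move up to (2,1)
Step 3: enter (2,1), '.' pass, move up to (1,1)
Step 4: enter (1,1), '.' pass, move up to (0,1)
Step 5: enter (0,1), '.' pass, move up to (-1,1)
Step 6: at (-1,1) — EXIT via top edge, pos 1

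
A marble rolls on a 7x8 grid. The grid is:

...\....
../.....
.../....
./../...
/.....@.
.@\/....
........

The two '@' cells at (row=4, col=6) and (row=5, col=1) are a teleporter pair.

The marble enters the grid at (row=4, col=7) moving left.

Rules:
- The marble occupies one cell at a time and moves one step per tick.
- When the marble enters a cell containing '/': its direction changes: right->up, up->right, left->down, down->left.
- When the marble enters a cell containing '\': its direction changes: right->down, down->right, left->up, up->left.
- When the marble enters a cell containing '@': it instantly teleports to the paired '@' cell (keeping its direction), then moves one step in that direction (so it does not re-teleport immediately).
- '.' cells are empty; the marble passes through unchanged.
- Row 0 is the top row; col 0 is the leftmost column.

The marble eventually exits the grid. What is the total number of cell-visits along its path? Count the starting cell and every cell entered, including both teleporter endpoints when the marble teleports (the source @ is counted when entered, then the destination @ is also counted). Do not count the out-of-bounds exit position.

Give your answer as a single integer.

Answer: 4

Derivation:
Step 1: enter (4,7), '.' pass, move left to (4,6)
Step 2: enter (4,6), '@' teleport (4,6)->(5,1), also enter (5,1), move left to (5,0)
Step 3: enter (5,0), '.' pass, move left to (5,-1)
Step 4: at (5,-1) — EXIT via left edge, pos 5
Path length (cell visits): 4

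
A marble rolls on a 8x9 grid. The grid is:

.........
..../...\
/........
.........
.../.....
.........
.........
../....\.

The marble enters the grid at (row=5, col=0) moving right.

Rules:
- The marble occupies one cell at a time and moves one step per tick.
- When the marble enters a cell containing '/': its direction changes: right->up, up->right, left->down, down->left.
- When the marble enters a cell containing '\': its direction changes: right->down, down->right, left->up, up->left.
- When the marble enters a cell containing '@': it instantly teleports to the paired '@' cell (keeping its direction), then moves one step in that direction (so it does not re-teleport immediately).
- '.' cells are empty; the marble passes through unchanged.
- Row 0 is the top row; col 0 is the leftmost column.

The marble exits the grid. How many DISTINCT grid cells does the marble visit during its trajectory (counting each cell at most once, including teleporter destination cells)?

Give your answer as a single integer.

Step 1: enter (5,0), '.' pass, move right to (5,1)
Step 2: enter (5,1), '.' pass, move right to (5,2)
Step 3: enter (5,2), '.' pass, move right to (5,3)
Step 4: enter (5,3), '.' pass, move right to (5,4)
Step 5: enter (5,4), '.' pass, move right to (5,5)
Step 6: enter (5,5), '.' pass, move right to (5,6)
Step 7: enter (5,6), '.' pass, move right to (5,7)
Step 8: enter (5,7), '.' pass, move right to (5,8)
Step 9: enter (5,8), '.' pass, move right to (5,9)
Step 10: at (5,9) — EXIT via right edge, pos 5
Distinct cells visited: 9 (path length 9)

Answer: 9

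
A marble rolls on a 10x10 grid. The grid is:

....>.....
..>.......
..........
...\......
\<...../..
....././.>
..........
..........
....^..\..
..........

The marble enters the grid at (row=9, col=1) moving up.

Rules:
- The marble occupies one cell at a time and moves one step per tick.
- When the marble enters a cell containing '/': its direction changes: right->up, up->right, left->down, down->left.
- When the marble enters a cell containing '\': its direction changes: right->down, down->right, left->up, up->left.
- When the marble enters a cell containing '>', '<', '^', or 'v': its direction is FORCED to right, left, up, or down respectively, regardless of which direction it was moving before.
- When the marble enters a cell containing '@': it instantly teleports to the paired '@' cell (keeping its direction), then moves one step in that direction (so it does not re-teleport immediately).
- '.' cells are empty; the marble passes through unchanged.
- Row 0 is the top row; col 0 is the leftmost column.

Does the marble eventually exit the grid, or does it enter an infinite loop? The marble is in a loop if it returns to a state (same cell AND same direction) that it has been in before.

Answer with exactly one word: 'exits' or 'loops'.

Step 1: enter (9,1), '.' pass, move up to (8,1)
Step 2: enter (8,1), '.' pass, move up to (7,1)
Step 3: enter (7,1), '.' pass, move up to (6,1)
Step 4: enter (6,1), '.' pass, move up to (5,1)
Step 5: enter (5,1), '.' pass, move up to (4,1)
Step 6: enter (4,1), '<' forces up->left, move left to (4,0)
Step 7: enter (4,0), '\' deflects left->up, move up to (3,0)
Step 8: enter (3,0), '.' pass, move up to (2,0)
Step 9: enter (2,0), '.' pass, move up to (1,0)
Step 10: enter (1,0), '.' pass, move up to (0,0)
Step 11: enter (0,0), '.' pass, move up to (-1,0)
Step 12: at (-1,0) — EXIT via top edge, pos 0

Answer: exits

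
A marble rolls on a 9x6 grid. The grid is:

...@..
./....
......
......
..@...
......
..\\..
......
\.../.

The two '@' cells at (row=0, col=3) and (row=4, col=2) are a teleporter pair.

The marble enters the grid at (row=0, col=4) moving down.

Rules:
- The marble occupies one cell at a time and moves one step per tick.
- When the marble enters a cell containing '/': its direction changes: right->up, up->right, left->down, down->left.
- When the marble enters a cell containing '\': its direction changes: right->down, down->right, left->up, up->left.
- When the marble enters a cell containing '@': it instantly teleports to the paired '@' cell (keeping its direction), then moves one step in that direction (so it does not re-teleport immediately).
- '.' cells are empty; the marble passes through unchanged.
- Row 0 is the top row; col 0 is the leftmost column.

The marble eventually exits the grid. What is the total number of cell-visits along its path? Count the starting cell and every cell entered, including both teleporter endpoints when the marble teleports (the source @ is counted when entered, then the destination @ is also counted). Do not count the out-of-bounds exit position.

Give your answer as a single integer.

Step 1: enter (0,4), '.' pass, move down to (1,4)
Step 2: enter (1,4), '.' pass, move down to (2,4)
Step 3: enter (2,4), '.' pass, move down to (3,4)
Step 4: enter (3,4), '.' pass, move down to (4,4)
Step 5: enter (4,4), '.' pass, move down to (5,4)
Step 6: enter (5,4), '.' pass, move down to (6,4)
Step 7: enter (6,4), '.' pass, move down to (7,4)
Step 8: enter (7,4), '.' pass, move down to (8,4)
Step 9: enter (8,4), '/' deflects down->left, move left to (8,3)
Step 10: enter (8,3), '.' pass, move left to (8,2)
Step 11: enter (8,2), '.' pass, move left to (8,1)
Step 12: enter (8,1), '.' pass, move left to (8,0)
Step 13: enter (8,0), '\' deflects left->up, move up to (7,0)
Step 14: enter (7,0), '.' pass, move up to (6,0)
Step 15: enter (6,0), '.' pass, move up to (5,0)
Step 16: enter (5,0), '.' pass, move up to (4,0)
Step 17: enter (4,0), '.' pass, move up to (3,0)
Step 18: enter (3,0), '.' pass, move up to (2,0)
Step 19: enter (2,0), '.' pass, move up to (1,0)
Step 20: enter (1,0), '.' pass, move up to (0,0)
Step 21: enter (0,0), '.' pass, move up to (-1,0)
Step 22: at (-1,0) — EXIT via top edge, pos 0
Path length (cell visits): 21

Answer: 21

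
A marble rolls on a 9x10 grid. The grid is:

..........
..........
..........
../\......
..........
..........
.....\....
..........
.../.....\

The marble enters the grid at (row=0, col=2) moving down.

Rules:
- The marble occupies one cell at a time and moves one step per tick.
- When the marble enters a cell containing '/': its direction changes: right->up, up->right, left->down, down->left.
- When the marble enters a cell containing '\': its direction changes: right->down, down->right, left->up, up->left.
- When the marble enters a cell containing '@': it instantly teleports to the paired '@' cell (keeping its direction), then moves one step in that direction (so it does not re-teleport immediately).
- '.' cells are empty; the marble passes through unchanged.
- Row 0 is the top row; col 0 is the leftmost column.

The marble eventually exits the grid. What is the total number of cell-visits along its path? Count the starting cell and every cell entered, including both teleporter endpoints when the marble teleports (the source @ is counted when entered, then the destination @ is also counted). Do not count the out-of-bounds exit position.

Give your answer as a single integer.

Step 1: enter (0,2), '.' pass, move down to (1,2)
Step 2: enter (1,2), '.' pass, move down to (2,2)
Step 3: enter (2,2), '.' pass, move down to (3,2)
Step 4: enter (3,2), '/' deflects down->left, move left to (3,1)
Step 5: enter (3,1), '.' pass, move left to (3,0)
Step 6: enter (3,0), '.' pass, move left to (3,-1)
Step 7: at (3,-1) — EXIT via left edge, pos 3
Path length (cell visits): 6

Answer: 6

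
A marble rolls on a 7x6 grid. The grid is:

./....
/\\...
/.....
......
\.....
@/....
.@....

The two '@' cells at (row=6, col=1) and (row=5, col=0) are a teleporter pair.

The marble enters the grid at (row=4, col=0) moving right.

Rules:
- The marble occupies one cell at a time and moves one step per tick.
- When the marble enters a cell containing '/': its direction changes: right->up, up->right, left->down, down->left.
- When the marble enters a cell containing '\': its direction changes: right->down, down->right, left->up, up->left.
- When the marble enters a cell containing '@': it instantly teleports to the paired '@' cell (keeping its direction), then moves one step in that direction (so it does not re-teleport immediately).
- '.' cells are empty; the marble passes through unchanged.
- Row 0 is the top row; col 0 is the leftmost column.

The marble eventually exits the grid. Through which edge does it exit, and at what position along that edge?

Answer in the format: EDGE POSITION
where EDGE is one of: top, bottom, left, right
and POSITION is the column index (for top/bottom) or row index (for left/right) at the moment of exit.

Step 1: enter (4,0), '\' deflects right->down, move down to (5,0)
Step 2: enter (5,0), '@' teleport (5,0)->(6,1), also enter (6,1), move down to (7,1)
Step 3: at (7,1) — EXIT via bottom edge, pos 1

Answer: bottom 1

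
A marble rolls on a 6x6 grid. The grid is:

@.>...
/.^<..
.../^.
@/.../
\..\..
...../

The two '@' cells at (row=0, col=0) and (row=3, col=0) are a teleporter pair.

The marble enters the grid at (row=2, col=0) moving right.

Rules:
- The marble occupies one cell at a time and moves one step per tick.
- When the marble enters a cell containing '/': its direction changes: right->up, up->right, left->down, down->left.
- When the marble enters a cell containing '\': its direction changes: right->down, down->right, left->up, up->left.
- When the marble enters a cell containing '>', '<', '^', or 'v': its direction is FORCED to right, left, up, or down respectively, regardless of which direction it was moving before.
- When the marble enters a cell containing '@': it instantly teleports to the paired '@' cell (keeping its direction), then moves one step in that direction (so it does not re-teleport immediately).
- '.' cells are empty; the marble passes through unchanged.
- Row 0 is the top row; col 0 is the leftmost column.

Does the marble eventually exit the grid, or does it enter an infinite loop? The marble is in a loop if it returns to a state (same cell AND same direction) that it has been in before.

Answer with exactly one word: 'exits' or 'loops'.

Step 1: enter (2,0), '.' pass, move right to (2,1)
Step 2: enter (2,1), '.' pass, move right to (2,2)
Step 3: enter (2,2), '.' pass, move right to (2,3)
Step 4: enter (2,3), '/' deflects right->up, move up to (1,3)
Step 5: enter (1,3), '<' forces up->left, move left to (1,2)
Step 6: enter (1,2), '^' forces left->up, move up to (0,2)
Step 7: enter (0,2), '>' forces up->right, move right to (0,3)
Step 8: enter (0,3), '.' pass, move right to (0,4)
Step 9: enter (0,4), '.' pass, move right to (0,5)
Step 10: enter (0,5), '.' pass, move right to (0,6)
Step 11: at (0,6) — EXIT via right edge, pos 0

Answer: exits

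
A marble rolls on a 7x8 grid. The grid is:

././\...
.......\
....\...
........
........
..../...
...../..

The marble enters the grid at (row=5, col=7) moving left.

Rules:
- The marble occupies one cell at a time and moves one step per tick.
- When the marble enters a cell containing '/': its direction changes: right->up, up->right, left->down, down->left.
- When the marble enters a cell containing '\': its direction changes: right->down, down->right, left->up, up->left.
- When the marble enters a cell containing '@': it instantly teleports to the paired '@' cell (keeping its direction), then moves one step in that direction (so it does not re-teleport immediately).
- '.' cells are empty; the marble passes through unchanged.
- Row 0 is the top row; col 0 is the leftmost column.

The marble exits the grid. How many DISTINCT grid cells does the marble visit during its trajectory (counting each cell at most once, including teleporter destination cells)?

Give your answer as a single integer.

Step 1: enter (5,7), '.' pass, move left to (5,6)
Step 2: enter (5,6), '.' pass, move left to (5,5)
Step 3: enter (5,5), '.' pass, move left to (5,4)
Step 4: enter (5,4), '/' deflects left->down, move down to (6,4)
Step 5: enter (6,4), '.' pass, move down to (7,4)
Step 6: at (7,4) — EXIT via bottom edge, pos 4
Distinct cells visited: 5 (path length 5)

Answer: 5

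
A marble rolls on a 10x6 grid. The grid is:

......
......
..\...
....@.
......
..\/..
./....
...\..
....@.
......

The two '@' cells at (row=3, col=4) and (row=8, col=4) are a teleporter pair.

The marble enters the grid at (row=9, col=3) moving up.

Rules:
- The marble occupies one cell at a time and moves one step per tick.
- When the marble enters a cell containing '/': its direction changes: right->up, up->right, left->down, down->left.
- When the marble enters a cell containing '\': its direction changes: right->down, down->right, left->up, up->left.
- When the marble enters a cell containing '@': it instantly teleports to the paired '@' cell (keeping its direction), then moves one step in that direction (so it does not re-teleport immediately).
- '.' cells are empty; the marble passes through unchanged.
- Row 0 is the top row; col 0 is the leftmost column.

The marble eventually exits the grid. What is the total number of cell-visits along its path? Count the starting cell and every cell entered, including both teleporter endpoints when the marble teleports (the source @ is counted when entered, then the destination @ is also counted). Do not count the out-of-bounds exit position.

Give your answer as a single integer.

Step 1: enter (9,3), '.' pass, move up to (8,3)
Step 2: enter (8,3), '.' pass, move up to (7,3)
Step 3: enter (7,3), '\' deflects up->left, move left to (7,2)
Step 4: enter (7,2), '.' pass, move left to (7,1)
Step 5: enter (7,1), '.' pass, move left to (7,0)
Step 6: enter (7,0), '.' pass, move left to (7,-1)
Step 7: at (7,-1) — EXIT via left edge, pos 7
Path length (cell visits): 6

Answer: 6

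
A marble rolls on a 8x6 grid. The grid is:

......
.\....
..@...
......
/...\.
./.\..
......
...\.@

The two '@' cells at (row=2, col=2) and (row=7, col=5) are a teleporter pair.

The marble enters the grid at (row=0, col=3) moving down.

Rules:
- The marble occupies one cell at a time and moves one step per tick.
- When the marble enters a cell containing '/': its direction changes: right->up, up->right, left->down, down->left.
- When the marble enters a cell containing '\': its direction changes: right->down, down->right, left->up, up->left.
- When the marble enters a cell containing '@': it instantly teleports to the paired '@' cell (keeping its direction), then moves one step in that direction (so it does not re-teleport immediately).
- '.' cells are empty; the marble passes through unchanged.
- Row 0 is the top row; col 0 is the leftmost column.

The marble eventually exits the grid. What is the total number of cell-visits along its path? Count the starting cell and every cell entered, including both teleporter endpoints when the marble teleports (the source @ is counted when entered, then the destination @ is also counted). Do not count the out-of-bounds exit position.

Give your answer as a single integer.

Step 1: enter (0,3), '.' pass, move down to (1,3)
Step 2: enter (1,3), '.' pass, move down to (2,3)
Step 3: enter (2,3), '.' pass, move down to (3,3)
Step 4: enter (3,3), '.' pass, move down to (4,3)
Step 5: enter (4,3), '.' pass, move down to (5,3)
Step 6: enter (5,3), '\' deflects down->right, move right to (5,4)
Step 7: enter (5,4), '.' pass, move right to (5,5)
Step 8: enter (5,5), '.' pass, move right to (5,6)
Step 9: at (5,6) — EXIT via right edge, pos 5
Path length (cell visits): 8

Answer: 8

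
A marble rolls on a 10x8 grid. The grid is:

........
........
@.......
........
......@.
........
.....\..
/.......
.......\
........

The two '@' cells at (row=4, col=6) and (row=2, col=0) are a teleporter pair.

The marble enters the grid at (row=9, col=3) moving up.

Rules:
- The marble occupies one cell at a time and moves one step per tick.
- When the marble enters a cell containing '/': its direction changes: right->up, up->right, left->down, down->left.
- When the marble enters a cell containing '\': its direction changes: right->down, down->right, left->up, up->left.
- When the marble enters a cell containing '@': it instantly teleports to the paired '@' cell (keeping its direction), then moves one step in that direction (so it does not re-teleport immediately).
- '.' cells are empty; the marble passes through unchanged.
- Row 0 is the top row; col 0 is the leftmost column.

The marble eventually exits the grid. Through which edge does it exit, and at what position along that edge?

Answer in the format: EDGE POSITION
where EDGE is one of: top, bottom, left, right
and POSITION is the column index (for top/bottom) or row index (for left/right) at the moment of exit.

Step 1: enter (9,3), '.' pass, move up to (8,3)
Step 2: enter (8,3), '.' pass, move up to (7,3)
Step 3: enter (7,3), '.' pass, move up to (6,3)
Step 4: enter (6,3), '.' pass, move up to (5,3)
Step 5: enter (5,3), '.' pass, move up to (4,3)
Step 6: enter (4,3), '.' pass, move up to (3,3)
Step 7: enter (3,3), '.' pass, move up to (2,3)
Step 8: enter (2,3), '.' pass, move up to (1,3)
Step 9: enter (1,3), '.' pass, move up to (0,3)
Step 10: enter (0,3), '.' pass, move up to (-1,3)
Step 11: at (-1,3) — EXIT via top edge, pos 3

Answer: top 3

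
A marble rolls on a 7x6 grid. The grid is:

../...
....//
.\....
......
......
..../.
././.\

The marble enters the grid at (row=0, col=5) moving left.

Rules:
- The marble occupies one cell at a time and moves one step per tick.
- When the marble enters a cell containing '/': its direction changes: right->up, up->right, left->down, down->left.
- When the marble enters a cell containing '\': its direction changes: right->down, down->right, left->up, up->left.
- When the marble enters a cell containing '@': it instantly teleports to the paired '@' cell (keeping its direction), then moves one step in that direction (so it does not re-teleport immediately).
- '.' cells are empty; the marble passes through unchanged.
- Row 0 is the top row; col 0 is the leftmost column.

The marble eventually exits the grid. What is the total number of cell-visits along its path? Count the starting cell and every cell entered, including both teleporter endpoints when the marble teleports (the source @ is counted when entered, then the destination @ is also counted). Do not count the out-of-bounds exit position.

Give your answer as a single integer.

Step 1: enter (0,5), '.' pass, move left to (0,4)
Step 2: enter (0,4), '.' pass, move left to (0,3)
Step 3: enter (0,3), '.' pass, move left to (0,2)
Step 4: enter (0,2), '/' deflects left->down, move down to (1,2)
Step 5: enter (1,2), '.' pass, move down to (2,2)
Step 6: enter (2,2), '.' pass, move down to (3,2)
Step 7: enter (3,2), '.' pass, move down to (4,2)
Step 8: enter (4,2), '.' pass, move down to (5,2)
Step 9: enter (5,2), '.' pass, move down to (6,2)
Step 10: enter (6,2), '.' pass, move down to (7,2)
Step 11: at (7,2) — EXIT via bottom edge, pos 2
Path length (cell visits): 10

Answer: 10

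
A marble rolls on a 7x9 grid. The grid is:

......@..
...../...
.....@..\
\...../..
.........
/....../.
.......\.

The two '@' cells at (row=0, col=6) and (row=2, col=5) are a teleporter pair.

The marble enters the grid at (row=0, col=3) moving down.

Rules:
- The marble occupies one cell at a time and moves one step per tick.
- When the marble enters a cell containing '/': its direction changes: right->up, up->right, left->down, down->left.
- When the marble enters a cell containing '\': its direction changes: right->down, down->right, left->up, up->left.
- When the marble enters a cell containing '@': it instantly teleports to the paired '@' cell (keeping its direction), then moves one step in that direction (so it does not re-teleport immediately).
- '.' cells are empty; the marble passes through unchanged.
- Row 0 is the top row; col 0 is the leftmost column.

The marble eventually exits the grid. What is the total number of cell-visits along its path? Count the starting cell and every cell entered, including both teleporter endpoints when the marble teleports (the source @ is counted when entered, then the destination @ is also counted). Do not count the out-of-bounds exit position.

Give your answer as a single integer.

Step 1: enter (0,3), '.' pass, move down to (1,3)
Step 2: enter (1,3), '.' pass, move down to (2,3)
Step 3: enter (2,3), '.' pass, move down to (3,3)
Step 4: enter (3,3), '.' pass, move down to (4,3)
Step 5: enter (4,3), '.' pass, move down to (5,3)
Step 6: enter (5,3), '.' pass, move down to (6,3)
Step 7: enter (6,3), '.' pass, move down to (7,3)
Step 8: at (7,3) — EXIT via bottom edge, pos 3
Path length (cell visits): 7

Answer: 7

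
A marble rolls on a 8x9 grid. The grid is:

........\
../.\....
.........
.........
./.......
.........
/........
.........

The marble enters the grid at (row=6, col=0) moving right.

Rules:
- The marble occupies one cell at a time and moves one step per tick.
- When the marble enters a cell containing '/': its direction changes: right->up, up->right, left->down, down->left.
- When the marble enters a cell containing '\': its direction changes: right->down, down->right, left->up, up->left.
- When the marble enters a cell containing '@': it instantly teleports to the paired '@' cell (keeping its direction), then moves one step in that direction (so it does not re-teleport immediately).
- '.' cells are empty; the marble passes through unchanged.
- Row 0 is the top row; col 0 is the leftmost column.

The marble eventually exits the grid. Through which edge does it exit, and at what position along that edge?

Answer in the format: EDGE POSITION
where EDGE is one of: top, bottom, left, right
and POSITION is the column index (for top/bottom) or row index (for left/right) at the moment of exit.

Step 1: enter (6,0), '/' deflects right->up, move up to (5,0)
Step 2: enter (5,0), '.' pass, move up to (4,0)
Step 3: enter (4,0), '.' pass, move up to (3,0)
Step 4: enter (3,0), '.' pass, move up to (2,0)
Step 5: enter (2,0), '.' pass, move up to (1,0)
Step 6: enter (1,0), '.' pass, move up to (0,0)
Step 7: enter (0,0), '.' pass, move up to (-1,0)
Step 8: at (-1,0) — EXIT via top edge, pos 0

Answer: top 0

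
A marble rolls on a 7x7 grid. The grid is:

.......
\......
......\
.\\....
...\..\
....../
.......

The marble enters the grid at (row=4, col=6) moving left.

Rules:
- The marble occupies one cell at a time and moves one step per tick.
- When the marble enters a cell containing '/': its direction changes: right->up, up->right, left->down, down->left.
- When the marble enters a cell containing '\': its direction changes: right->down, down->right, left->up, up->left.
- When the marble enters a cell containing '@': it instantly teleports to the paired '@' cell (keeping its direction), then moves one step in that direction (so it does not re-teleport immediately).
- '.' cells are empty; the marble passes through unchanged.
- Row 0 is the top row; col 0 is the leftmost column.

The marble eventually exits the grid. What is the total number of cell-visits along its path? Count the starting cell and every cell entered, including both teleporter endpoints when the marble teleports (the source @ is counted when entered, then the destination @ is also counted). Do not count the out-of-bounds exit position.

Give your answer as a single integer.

Step 1: enter (4,6), '\' deflects left->up, move up to (3,6)
Step 2: enter (3,6), '.' pass, move up to (2,6)
Step 3: enter (2,6), '\' deflects up->left, move left to (2,5)
Step 4: enter (2,5), '.' pass, move left to (2,4)
Step 5: enter (2,4), '.' pass, move left to (2,3)
Step 6: enter (2,3), '.' pass, move left to (2,2)
Step 7: enter (2,2), '.' pass, move left to (2,1)
Step 8: enter (2,1), '.' pass, move left to (2,0)
Step 9: enter (2,0), '.' pass, move left to (2,-1)
Step 10: at (2,-1) — EXIT via left edge, pos 2
Path length (cell visits): 9

Answer: 9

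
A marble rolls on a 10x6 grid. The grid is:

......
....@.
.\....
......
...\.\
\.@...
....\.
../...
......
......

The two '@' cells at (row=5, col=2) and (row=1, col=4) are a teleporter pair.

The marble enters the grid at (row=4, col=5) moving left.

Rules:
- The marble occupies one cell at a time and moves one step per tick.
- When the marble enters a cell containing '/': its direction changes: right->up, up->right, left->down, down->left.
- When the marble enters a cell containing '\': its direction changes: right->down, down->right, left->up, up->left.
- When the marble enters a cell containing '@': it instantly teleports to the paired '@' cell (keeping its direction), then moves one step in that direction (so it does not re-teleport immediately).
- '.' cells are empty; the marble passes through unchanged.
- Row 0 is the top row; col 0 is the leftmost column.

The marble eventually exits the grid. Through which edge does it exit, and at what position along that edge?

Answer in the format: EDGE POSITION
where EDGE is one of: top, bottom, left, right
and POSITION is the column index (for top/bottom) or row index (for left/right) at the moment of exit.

Answer: top 5

Derivation:
Step 1: enter (4,5), '\' deflects left->up, move up to (3,5)
Step 2: enter (3,5), '.' pass, move up to (2,5)
Step 3: enter (2,5), '.' pass, move up to (1,5)
Step 4: enter (1,5), '.' pass, move up to (0,5)
Step 5: enter (0,5), '.' pass, move up to (-1,5)
Step 6: at (-1,5) — EXIT via top edge, pos 5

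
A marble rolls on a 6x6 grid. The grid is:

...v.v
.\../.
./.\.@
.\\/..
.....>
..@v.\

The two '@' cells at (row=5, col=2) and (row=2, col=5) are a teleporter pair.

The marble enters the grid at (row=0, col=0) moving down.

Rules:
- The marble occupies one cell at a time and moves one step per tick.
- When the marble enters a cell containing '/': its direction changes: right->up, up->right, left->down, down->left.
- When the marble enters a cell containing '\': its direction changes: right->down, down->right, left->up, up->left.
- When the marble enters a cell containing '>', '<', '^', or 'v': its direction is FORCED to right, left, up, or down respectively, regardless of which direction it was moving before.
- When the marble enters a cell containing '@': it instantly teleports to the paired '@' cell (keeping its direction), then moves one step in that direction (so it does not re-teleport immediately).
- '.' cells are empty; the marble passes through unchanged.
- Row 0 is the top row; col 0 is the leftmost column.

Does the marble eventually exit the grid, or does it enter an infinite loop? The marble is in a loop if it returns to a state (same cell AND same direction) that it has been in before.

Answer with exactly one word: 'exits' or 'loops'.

Step 1: enter (0,0), '.' pass, move down to (1,0)
Step 2: enter (1,0), '.' pass, move down to (2,0)
Step 3: enter (2,0), '.' pass, move down to (3,0)
Step 4: enter (3,0), '.' pass, move down to (4,0)
Step 5: enter (4,0), '.' pass, move down to (5,0)
Step 6: enter (5,0), '.' pass, move down to (6,0)
Step 7: at (6,0) — EXIT via bottom edge, pos 0

Answer: exits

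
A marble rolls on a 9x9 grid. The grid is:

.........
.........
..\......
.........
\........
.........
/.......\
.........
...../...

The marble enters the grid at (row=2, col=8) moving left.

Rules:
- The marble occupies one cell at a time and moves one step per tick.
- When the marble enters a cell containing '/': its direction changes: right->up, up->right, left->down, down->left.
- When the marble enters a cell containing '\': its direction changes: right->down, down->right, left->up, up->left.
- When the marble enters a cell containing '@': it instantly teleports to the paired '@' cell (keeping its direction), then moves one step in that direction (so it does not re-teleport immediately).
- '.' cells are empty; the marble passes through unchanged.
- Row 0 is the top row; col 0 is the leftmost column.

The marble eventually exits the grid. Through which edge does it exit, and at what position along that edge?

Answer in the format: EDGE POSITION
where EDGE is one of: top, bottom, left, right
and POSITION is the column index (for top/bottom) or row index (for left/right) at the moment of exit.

Step 1: enter (2,8), '.' pass, move left to (2,7)
Step 2: enter (2,7), '.' pass, move left to (2,6)
Step 3: enter (2,6), '.' pass, move left to (2,5)
Step 4: enter (2,5), '.' pass, move left to (2,4)
Step 5: enter (2,4), '.' pass, move left to (2,3)
Step 6: enter (2,3), '.' pass, move left to (2,2)
Step 7: enter (2,2), '\' deflects left->up, move up to (1,2)
Step 8: enter (1,2), '.' pass, move up to (0,2)
Step 9: enter (0,2), '.' pass, move up to (-1,2)
Step 10: at (-1,2) — EXIT via top edge, pos 2

Answer: top 2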